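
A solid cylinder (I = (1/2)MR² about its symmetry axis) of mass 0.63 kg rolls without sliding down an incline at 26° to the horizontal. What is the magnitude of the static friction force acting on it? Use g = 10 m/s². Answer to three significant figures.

The moment of inertia is (1/2)MR², giving k ≡ I/(MR²) = 0.5.
Along the incline Mg sinθ − f = Ma, and torque about the center fR = Iα = kMR²(a/R) gives f = kMa.
Combining, a = g sinθ/(1+k) and f = kMa = kMg sinθ/(1+k).
f = 0.5 × 0.63 × 10 × sin26° / 1.5 ≈ 0.921 N.

f ≈ 0.921 N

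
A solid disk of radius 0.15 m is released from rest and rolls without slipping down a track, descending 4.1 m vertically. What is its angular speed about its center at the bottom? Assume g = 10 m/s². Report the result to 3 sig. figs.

ω ≈ 49.3 rad/s

With I = (1/2)MR², the ratio k = I/(MR²) is 0.5.
The rolling condition ω = v/R makes the rotational term ½I(v/R)² = ½kMv², so KE_total = ½(1+k)Mv² = (3/4)Mv².
Energy conservation Mgh = ½(1+k)Mv² gives v = √(2gh/(1+k)) = √(2 × 10 × 4.1 / 1.5) = 7.394 m/s.
Then ω = v/R = 7.394 / 0.15 ≈ 49.3 rad/s.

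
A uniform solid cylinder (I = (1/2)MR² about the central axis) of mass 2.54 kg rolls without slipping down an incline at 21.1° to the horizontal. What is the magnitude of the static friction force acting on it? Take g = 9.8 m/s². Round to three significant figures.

f ≈ 2.99 N

With I = (1/2)MR², the ratio k = I/(MR²) is 0.5.
Along the incline Mg sinθ − f = Ma, and torque about the center fR = Iα = kMR²(a/R) gives f = kMa.
Combining, a = g sinθ/(1+k) and f = kMa = kMg sinθ/(1+k).
f = 0.5 × 2.54 × 9.8 × sin21.1° / 1.5 ≈ 2.99 N.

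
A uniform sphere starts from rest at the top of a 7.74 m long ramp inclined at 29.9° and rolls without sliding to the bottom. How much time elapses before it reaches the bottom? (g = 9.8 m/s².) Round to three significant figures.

For this body I = (2/5)MR², i.e. k = I/(MR²) = 0.4.
Newton's second law down the slope: Mg sinθ − f = Ma. The torque equation fR = Iα (with α = a/R) gives f = kMa.
Hence a = g sinθ/(1+k) = 9.8×sin29.9°/1.4 = 3.489 m/s².
Starting from rest, L = ½at², so t = √(2L/a) = √(2×7.74/3.489) ≈ 2.11 s.

t ≈ 2.11 s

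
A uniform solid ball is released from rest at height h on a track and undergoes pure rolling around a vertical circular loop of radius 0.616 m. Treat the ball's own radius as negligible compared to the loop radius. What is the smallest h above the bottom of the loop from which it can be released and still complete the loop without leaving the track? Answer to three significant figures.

h_min ≈ 1.66 m

The moment of inertia is (2/5)MR², giving k ≡ I/(MR²) = 0.4.
At the top, contact is just lost when gravity alone supplies the centripetal force: Mg = Mv_top²/r, i.e. v_top² = gr.
With ω = v/R, the kinetic energy at speed v is ½(1+k)Mv² = (7/10)Mv².
Energy conservation from release (height h) to the top (height 2r): Mgh = Mg(2r) + (7/10)M·gr.
Thus h_min = 2r + (1+k)r/2 = r(2 + 1.4/2) = 0.616 × 2.7 ≈ 1.66 m.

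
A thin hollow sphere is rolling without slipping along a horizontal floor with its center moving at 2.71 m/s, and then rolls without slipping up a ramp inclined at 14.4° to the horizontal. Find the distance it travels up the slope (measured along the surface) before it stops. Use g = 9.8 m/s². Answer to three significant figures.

The moment of inertia is (2/3)MR², giving k ≡ I/(MR²) = 2/3.
Since it rolls without slipping, ω = v/R and KE = ½Mv² + ½Iω² = ½(1+k)Mv² = (5/6)Mv².
Setting this equal to Mgh gives the vertical rise h = (1+k)v₀²/(2g) = 1.667×2.71²/(2×9.8) = 0.6245 m.
The distance along the slope is d = h/sinθ = 0.6245/sin14.4° ≈ 2.51 m.

d ≈ 2.51 m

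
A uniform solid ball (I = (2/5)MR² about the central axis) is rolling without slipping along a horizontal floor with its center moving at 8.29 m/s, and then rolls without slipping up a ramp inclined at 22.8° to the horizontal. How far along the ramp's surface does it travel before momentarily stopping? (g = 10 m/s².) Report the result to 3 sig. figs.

With I = (2/5)MR², the ratio k = I/(MR²) is 0.4.
Pure rolling means v = ωR; then KE = ½Mv² + ½I(v/R)² = ½(1+k)Mv² = (7/10)Mv².
Setting this equal to Mgh gives the vertical rise h = (1+k)v₀²/(2g) = 1.4×8.29²/(2×10) = 4.811 m.
The distance along the slope is d = h/sinθ = 4.811/sin22.8° ≈ 12.4 m.

d ≈ 12.4 m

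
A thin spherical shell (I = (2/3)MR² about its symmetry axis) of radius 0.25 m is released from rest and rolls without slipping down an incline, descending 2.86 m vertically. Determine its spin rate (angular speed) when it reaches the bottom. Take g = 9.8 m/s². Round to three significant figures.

With I = (2/3)MR², the ratio k = I/(MR²) is 2/3.
The rolling condition ω = v/R makes the rotational term ½I(v/R)² = ½kMv², so KE_total = ½(1+k)Mv² = (5/6)Mv².
Energy conservation Mgh = ½(1+k)Mv² gives v = √(2gh/(1+k)) = √(2 × 9.8 × 2.86 / 1.667) = 5.799 m/s.
The angular speed follows from ω = v/R = 5.799/0.25 ≈ 23.2 rad/s.

ω ≈ 23.2 rad/s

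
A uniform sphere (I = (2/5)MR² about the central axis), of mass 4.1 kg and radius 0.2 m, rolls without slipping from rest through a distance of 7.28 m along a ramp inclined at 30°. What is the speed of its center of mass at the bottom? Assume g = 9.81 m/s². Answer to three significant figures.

For this body I = (2/5)MR², i.e. k = I/(MR²) = 0.4.
Pure rolling means v = ωR; then KE = ½Mv² + ½I(v/R)² = ½(1+k)Mv² = (7/10)Mv².
The vertical drop is h = L sinθ = 7.28 × sin30° = 3.64 m.
Setting Mgh = (7/10)Mv² gives v = √(2gh/(1+k)) = √(2·9.81·3.64/1.4) ≈ 7.14 m/s.

v ≈ 7.14 m/s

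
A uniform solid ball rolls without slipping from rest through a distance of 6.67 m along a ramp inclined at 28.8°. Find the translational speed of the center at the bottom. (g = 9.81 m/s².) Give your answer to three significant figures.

v ≈ 6.71 m/s

The moment of inertia is (2/5)MR², giving k ≡ I/(MR²) = 0.4.
Pure rolling means v = ωR; then KE = ½Mv² + ½I(v/R)² = ½(1+k)Mv² = (7/10)Mv².
The vertical drop is h = L sinθ = 6.67 × sin28.8° = 3.213 m.
Energy conservation: Mgh = (7/10)Mv², so v = √(2gh/(1+k)) = √(2 × 9.81 × 3.213 / 1.4) ≈ 6.71 m/s.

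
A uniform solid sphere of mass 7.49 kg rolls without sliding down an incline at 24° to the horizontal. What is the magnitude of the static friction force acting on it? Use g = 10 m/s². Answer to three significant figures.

f ≈ 8.70 N

With I = (2/5)MR², the ratio k = I/(MR²) is 0.4.
Along the incline Mg sinθ − f = Ma, and torque about the center fR = Iα = kMR²(a/R) gives f = kMa.
Combining, a = g sinθ/(1+k) and f = kMa = kMg sinθ/(1+k).
f = 0.4 × 7.49 × 10 × sin24° / 1.4 ≈ 8.70 N.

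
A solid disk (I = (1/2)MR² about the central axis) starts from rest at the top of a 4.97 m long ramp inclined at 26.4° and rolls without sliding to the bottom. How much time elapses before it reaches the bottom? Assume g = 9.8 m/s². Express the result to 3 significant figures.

Here I = (1/2)MR², so the shape factor k = I/(MR²) = 0.5.
Translational: Mg sinθ − f = Ma. Rotational about the CM: fR = Iα = kMRa, so f = kMa.
Hence a = g sinθ/(1+k) = 9.8×sin26.4°/1.5 = 2.905 m/s².
With constant a from rest, t = √(2L/a) = √(2·4.97/2.905) ≈ 1.85 s.

t ≈ 1.85 s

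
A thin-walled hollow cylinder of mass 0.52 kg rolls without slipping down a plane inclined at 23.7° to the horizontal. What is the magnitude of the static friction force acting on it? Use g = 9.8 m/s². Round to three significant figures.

Here I = MR², so the shape factor k = I/(MR²) = 1.
Translational: Mg sinθ − f = Ma. Rotational about the CM: fR = Iα = kMRa, so f = kMa.
Combining, a = g sinθ/(1+k) and f = kMa = kMg sinθ/(1+k).
f = 1 × 0.52 × 9.8 × sin23.7° / 2 ≈ 1.02 N.

f ≈ 1.02 N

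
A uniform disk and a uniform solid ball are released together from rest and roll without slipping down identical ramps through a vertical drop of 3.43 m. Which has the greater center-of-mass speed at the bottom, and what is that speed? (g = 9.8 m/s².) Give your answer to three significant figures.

the uniform solid ball, at v ≈ 6.93 m/s

For rolling without slipping, Mgh = ½(1+k)Mv² where k = I/(MR²), so v = √(2gh/(1+k)).
Uniform disk: k = 0.5, giving v = √(2×9.8×3.43/1.5) = 6.695 m/s.
Uniform solid ball: k = 0.4, giving v = √(2×9.8×3.43/1.4) = 6.93 m/s.
The smaller k wins: the uniform solid ball, at ≈ 6.93 m/s.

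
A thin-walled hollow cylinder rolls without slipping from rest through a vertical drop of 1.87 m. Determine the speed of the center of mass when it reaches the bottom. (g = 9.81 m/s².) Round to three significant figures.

The moment of inertia is MR², giving k ≡ I/(MR²) = 1.
Rolling without slipping gives ω = v/R, so the total kinetic energy is ½Mv² + ½Iω² = ½(1+k)Mv² = Mv².
Setting Mgh = Mv² gives v = √(2gh/(1+k)) = √(2·9.81·1.87/2) ≈ 4.28 m/s.

v ≈ 4.28 m/s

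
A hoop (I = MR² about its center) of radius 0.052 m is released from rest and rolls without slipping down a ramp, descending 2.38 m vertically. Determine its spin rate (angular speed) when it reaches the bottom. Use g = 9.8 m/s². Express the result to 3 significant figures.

Here I = MR², so the shape factor k = I/(MR²) = 1.
Since it rolls without slipping, ω = v/R and KE = ½Mv² + ½Iω² = ½(1+k)Mv² = Mv².
Energy conservation Mgh = ½(1+k)Mv² gives v = √(2gh/(1+k)) = √(2 × 9.8 × 2.38 / 2) = 4.829 m/s.
Then ω = v/R = 4.829 / 0.052 ≈ 92.9 rad/s.

ω ≈ 92.9 rad/s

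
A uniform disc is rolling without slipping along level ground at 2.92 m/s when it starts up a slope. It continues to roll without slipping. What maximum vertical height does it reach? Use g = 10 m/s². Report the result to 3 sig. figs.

h ≈ 0.639 m

Here I = (1/2)MR², so the shape factor k = I/(MR²) = 0.5.
Pure rolling means v = ωR; then KE = ½Mv² + ½I(v/R)² = ½(1+k)Mv² = (3/4)Mv².
All of this converts to potential energy at the highest point: (3/4)Mv₀² = Mgh.
Thus h = (1+k)v₀²/(2g) = 1.5 × 2.92² / (2 × 10) ≈ 0.639 m.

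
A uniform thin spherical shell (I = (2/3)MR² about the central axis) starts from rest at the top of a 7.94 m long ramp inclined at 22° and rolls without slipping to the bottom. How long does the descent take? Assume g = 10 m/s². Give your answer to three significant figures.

t ≈ 2.66 s

Here I = (2/3)MR², so the shape factor k = I/(MR²) = 2/3.
Along the incline Mg sinθ − f = Ma, and torque about the center fR = Iα = kMR²(a/R) gives f = kMa.
Hence a = g sinθ/(1+k) = 10×sin22°/1.667 = 2.248 m/s².
Starting from rest, L = ½at², so t = √(2L/a) = √(2×7.94/2.248) ≈ 2.66 s.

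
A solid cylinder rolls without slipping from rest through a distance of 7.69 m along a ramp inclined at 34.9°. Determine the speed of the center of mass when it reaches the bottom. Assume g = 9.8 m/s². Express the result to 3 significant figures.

v ≈ 7.58 m/s

For this body I = (1/2)MR², i.e. k = I/(MR²) = 0.5.
Rolling without slipping gives ω = v/R, so the total kinetic energy is ½Mv² + ½Iω² = ½(1+k)Mv² = (3/4)Mv².
The vertical drop is h = L sinθ = 7.69 × sin34.9° = 4.4 m.
Energy conservation: Mgh = (3/4)Mv², so v = √(2gh/(1+k)) = √(2 × 9.8 × 4.4 / 1.5) ≈ 7.58 m/s.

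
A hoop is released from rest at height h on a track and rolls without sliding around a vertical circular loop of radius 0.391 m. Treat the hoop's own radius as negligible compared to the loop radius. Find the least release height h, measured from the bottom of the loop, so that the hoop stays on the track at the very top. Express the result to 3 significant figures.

For this body I = MR², i.e. k = I/(MR²) = 1.
At the top, contact is just lost when gravity alone supplies the centripetal force: Mg = Mv_top²/r, i.e. v_top² = gr.
With ω = v/R, the kinetic energy at speed v is ½(1+k)Mv² = Mv².
Energy conservation from release (height h) to the top (height 2r): Mgh = Mg(2r) + M·gr.
Thus h_min = 2r + (1+k)r/2 = r(2 + 2/2) = 0.391 × 3 ≈ 1.17 m.

h_min ≈ 1.17 m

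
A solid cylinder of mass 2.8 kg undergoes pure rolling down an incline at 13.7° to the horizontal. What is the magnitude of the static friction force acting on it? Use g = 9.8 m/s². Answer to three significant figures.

Here I = (1/2)MR², so the shape factor k = I/(MR²) = 0.5.
Translational: Mg sinθ − f = Ma. Rotational about the CM: fR = Iα = kMRa, so f = kMa.
Combining, a = g sinθ/(1+k) and f = kMa = kMg sinθ/(1+k).
f = 0.5 × 2.8 × 9.8 × sin13.7° / 1.5 ≈ 2.17 N.

f ≈ 2.17 N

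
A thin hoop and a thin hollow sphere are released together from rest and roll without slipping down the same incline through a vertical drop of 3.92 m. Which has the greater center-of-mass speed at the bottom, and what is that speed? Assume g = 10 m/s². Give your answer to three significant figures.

the thin hollow sphere, at v ≈ 6.86 m/s

For rolling without slipping, Mgh = ½(1+k)Mv² where k = I/(MR²), so v = √(2gh/(1+k)).
Thin hoop: k = 1, giving v = √(2×10×3.92/2) = 6.261 m/s.
Thin hollow sphere: k = 2/3, giving v = √(2×10×3.92/1.667) = 6.859 m/s.
The smaller k wins: the thin hollow sphere, at ≈ 6.86 m/s.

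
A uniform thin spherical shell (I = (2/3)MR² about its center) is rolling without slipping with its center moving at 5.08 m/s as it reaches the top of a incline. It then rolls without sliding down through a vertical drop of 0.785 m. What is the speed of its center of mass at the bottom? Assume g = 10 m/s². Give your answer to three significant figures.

v ≈ 5.94 m/s

Here I = (2/3)MR², so the shape factor k = I/(MR²) = 2/3.
Pure rolling means v = ωR; then KE = ½Mv² + ½I(v/R)² = ½(1+k)Mv² = (5/6)Mv².
Conserving energy between top and bottom: (5/6)Mv² = (5/6)Mv₀² + Mgh, hence v² = v₀² + 2gh/(1+k).
v = √(5.08² + 2×10×0.785/1.667) = √35.23 ≈ 5.94 m/s.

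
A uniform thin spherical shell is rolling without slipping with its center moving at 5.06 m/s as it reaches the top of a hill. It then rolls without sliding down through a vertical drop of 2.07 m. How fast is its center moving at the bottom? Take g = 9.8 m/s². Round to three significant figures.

Here I = (2/3)MR², so the shape factor k = I/(MR²) = 2/3.
Since it rolls without slipping, ω = v/R and KE = ½Mv² + ½Iω² = ½(1+k)Mv² = (5/6)Mv².
Conserving energy between top and bottom: (5/6)Mv² = (5/6)Mv₀² + Mgh, hence v² = v₀² + 2gh/(1+k).
v = √(5.06² + 2×9.8×2.07/1.667) = √49.95 ≈ 7.07 m/s.

v ≈ 7.07 m/s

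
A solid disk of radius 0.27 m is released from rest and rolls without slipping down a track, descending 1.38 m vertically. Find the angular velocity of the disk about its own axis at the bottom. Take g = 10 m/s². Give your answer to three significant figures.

ω ≈ 15.9 rad/s

With I = (1/2)MR², the ratio k = I/(MR²) is 0.5.
The rolling condition ω = v/R makes the rotational term ½I(v/R)² = ½kMv², so KE_total = ½(1+k)Mv² = (3/4)Mv².
Energy conservation Mgh = ½(1+k)Mv² gives v = √(2gh/(1+k)) = √(2 × 10 × 1.38 / 1.5) = 4.29 m/s.
The angular speed follows from ω = v/R = 4.29/0.27 ≈ 15.9 rad/s.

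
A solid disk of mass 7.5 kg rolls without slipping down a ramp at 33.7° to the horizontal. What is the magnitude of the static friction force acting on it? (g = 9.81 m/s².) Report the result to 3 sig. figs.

With I = (1/2)MR², the ratio k = I/(MR²) is 0.5.
Newton's second law down the slope: Mg sinθ − f = Ma. The torque equation fR = Iα (with α = a/R) gives f = kMa.
Combining, a = g sinθ/(1+k) and f = kMa = kMg sinθ/(1+k).
f = 0.5 × 7.5 × 9.81 × sin33.7° / 1.5 ≈ 13.6 N.

f ≈ 13.6 N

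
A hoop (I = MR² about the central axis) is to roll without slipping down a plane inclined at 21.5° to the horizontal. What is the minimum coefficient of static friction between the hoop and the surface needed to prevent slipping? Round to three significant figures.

With I = MR², the ratio k = I/(MR²) is 1.
Along the incline Mg sinθ − f = Ma, and torque about the center fR = Iα = kMR²(a/R) gives f = kMa.
These give a = g sinθ/(1+k) and the required friction f = kMg sinθ/(1+k).
With N = Mg cosθ, the no-slip condition f ≤ μN gives μ_min = f/N = k tanθ/(1+k).
μ_min = 1 × tan21.5° / 2 ≈ 0.197.

μ_min ≈ 0.197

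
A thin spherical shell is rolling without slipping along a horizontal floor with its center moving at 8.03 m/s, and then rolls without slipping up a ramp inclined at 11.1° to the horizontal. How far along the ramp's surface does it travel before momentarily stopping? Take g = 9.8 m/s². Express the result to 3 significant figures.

Here I = (2/3)MR², so the shape factor k = I/(MR²) = 2/3.
Since it rolls without slipping, ω = v/R and KE = ½Mv² + ½Iω² = ½(1+k)Mv² = (5/6)Mv².
Setting this equal to Mgh gives the vertical rise h = (1+k)v₀²/(2g) = 1.667×8.03²/(2×9.8) = 5.483 m.
The distance along the slope is d = h/sinθ = 5.483/sin11.1° ≈ 28.5 m.

d ≈ 28.5 m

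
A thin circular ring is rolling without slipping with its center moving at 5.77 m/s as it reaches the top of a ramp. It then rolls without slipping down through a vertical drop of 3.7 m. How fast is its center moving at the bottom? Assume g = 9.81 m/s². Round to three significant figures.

v ≈ 8.34 m/s

With I = MR², the ratio k = I/(MR²) is 1.
Since it rolls without slipping, ω = v/R and KE = ½Mv² + ½Iω² = ½(1+k)Mv² = Mv².
Energy conservation: Mv₀² + Mgh = Mv², so v² = v₀² + 2gh/(1+k).
v = √(5.77² + 2×9.81×3.7/2) = √69.59 ≈ 8.34 m/s.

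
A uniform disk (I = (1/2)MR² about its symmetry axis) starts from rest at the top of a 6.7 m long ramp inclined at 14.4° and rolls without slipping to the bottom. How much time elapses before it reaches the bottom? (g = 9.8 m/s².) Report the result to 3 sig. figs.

Here I = (1/2)MR², so the shape factor k = I/(MR²) = 0.5.
Along the incline Mg sinθ − f = Ma, and torque about the center fR = Iα = kMR²(a/R) gives f = kMa.
Hence a = g sinθ/(1+k) = 9.8×sin14.4°/1.5 = 1.625 m/s².
Starting from rest, L = ½at², so t = √(2L/a) = √(2×6.7/1.625) ≈ 2.87 s.

t ≈ 2.87 s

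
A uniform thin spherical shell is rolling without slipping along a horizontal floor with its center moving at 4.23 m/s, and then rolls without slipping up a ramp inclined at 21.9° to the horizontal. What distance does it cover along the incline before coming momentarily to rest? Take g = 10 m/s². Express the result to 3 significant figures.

For this body I = (2/3)MR², i.e. k = I/(MR²) = 2/3.
Since it rolls without slipping, ω = v/R and KE = ½Mv² + ½Iω² = ½(1+k)Mv² = (5/6)Mv².
Setting this equal to Mgh gives the vertical rise h = (1+k)v₀²/(2g) = 1.667×4.23²/(2×10) = 1.491 m.
The distance along the slope is d = h/sinθ = 1.491/sin21.9° ≈ 4.00 m.

d ≈ 4.00 m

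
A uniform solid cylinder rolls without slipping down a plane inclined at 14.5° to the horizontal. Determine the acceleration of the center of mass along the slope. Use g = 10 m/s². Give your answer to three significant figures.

The moment of inertia is (1/2)MR², giving k ≡ I/(MR²) = 0.5.
Along the incline Mg sinθ − f = Ma, and torque about the center fR = Iα = kMR²(a/R) gives f = kMa.
Eliminating f: Mg sinθ = (1+k)Ma, so a = g sinθ/(1+k) = 10 × sin14.5° / 1.5 ≈ 1.67 m/s².

a ≈ 1.67 m/s²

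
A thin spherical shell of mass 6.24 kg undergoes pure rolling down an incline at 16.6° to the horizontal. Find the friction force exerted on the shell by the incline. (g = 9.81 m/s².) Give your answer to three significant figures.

The moment of inertia is (2/3)MR², giving k ≡ I/(MR²) = 2/3.
Translational: Mg sinθ − f = Ma. Rotational about the CM: fR = Iα = kMRa, so f = kMa.
Combining, a = g sinθ/(1+k) and f = kMa = kMg sinθ/(1+k).
f = (2/3) × 6.24 × 9.81 × sin16.6° / 1.667 ≈ 7.00 N.

f ≈ 7.00 N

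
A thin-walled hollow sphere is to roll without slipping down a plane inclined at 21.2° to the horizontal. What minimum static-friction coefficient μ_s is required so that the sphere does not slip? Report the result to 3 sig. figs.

For this body I = (2/3)MR², i.e. k = I/(MR²) = 2/3.
Newton's second law down the slope: Mg sinθ − f = Ma. The torque equation fR = Iα (with α = a/R) gives f = kMa.
These give a = g sinθ/(1+k) and the required friction f = kMg sinθ/(1+k).
The normal force is N = Mg cosθ, so μ_min = f/N = k tanθ/(1+k).
μ_min = (2/3) × tan21.2° / 1.667 ≈ 0.155.

μ_min ≈ 0.155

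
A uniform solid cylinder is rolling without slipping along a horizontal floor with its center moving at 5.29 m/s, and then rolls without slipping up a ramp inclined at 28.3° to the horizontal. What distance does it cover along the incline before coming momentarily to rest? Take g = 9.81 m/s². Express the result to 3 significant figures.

d ≈ 4.51 m

For this body I = (1/2)MR², i.e. k = I/(MR²) = 0.5.
Rolling without slipping gives ω = v/R, so the total kinetic energy is ½Mv² + ½Iω² = ½(1+k)Mv² = (3/4)Mv².
Setting this equal to Mgh gives the vertical rise h = (1+k)v₀²/(2g) = 1.5×5.29²/(2×9.81) = 2.139 m.
The distance along the slope is d = h/sinθ = 2.139/sin28.3° ≈ 4.51 m.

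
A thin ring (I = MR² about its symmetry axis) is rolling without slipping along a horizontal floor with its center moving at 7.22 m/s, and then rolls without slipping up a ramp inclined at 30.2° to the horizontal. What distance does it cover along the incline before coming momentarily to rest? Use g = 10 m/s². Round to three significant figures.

With I = MR², the ratio k = I/(MR²) is 1.
Since it rolls without slipping, ω = v/R and KE = ½Mv² + ½Iω² = ½(1+k)Mv² = Mv².
Setting this equal to Mgh gives the vertical rise h = (1+k)v₀²/(2g) = 2×7.22²/(2×10) = 5.213 m.
Along the incline, d = h/sinθ = 5.213/sin30.2° ≈ 10.4 m.

d ≈ 10.4 m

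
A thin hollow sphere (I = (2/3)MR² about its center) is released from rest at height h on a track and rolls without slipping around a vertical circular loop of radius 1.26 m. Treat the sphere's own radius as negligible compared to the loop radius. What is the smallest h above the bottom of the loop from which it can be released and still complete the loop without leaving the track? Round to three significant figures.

h_min ≈ 3.57 m

The moment of inertia is (2/3)MR², giving k ≡ I/(MR²) = 2/3.
At the top, contact is just lost when gravity alone supplies the centripetal force: Mg = Mv_top²/r, i.e. v_top² = gr.
With ω = v/R, the kinetic energy at speed v is ½(1+k)Mv² = (5/6)Mv².
Energy conservation from release (height h) to the top (height 2r): Mgh = Mg(2r) + (5/6)M·gr.
Thus h_min = 2r + (1+k)r/2 = r(2 + 1.667/2) = 1.26 × 2.833 ≈ 3.57 m.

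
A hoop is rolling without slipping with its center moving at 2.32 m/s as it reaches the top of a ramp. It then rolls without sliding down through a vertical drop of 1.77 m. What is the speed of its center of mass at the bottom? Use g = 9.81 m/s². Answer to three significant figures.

v ≈ 4.77 m/s

For this body I = MR², i.e. k = I/(MR²) = 1.
Pure rolling means v = ωR; then KE = ½Mv² + ½I(v/R)² = ½(1+k)Mv² = Mv².
Energy conservation: Mv₀² + Mgh = Mv², so v² = v₀² + 2gh/(1+k).
v = √(2.32² + 2×9.81×1.77/2) = √22.75 ≈ 4.77 m/s.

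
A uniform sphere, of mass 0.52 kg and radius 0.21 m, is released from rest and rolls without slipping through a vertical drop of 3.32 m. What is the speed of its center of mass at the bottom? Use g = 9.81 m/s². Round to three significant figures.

v ≈ 6.82 m/s

The moment of inertia is (2/5)MR², giving k ≡ I/(MR²) = 0.4.
Rolling without slipping gives ω = v/R, so the total kinetic energy is ½Mv² + ½Iω² = ½(1+k)Mv² = (7/10)Mv².
Energy conservation: Mgh = (7/10)Mv², so v = √(2gh/(1+k)) = √(2 × 9.81 × 3.32 / 1.4) ≈ 6.82 m/s.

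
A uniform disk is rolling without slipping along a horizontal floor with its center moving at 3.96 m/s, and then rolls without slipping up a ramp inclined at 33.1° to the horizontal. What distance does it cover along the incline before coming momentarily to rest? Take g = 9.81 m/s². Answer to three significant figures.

Here I = (1/2)MR², so the shape factor k = I/(MR²) = 0.5.
Since it rolls without slipping, ω = v/R and KE = ½Mv² + ½Iω² = ½(1+k)Mv² = (3/4)Mv².
Setting this equal to Mgh gives the vertical rise h = (1+k)v₀²/(2g) = 1.5×3.96²/(2×9.81) = 1.199 m.
The distance along the slope is d = h/sinθ = 1.199/sin33.1° ≈ 2.20 m.

d ≈ 2.20 m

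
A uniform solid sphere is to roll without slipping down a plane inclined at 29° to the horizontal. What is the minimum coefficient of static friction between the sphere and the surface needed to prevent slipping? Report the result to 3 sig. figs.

μ_min ≈ 0.158

For this body I = (2/5)MR², i.e. k = I/(MR²) = 0.4.
Newton's second law down the slope: Mg sinθ − f = Ma. The torque equation fR = Iα (with α = a/R) gives f = kMa.
These give a = g sinθ/(1+k) and the required friction f = kMg sinθ/(1+k).
With N = Mg cosθ, the no-slip condition f ≤ μN gives μ_min = f/N = k tanθ/(1+k).
μ_min = 0.4 × tan29° / 1.4 ≈ 0.158.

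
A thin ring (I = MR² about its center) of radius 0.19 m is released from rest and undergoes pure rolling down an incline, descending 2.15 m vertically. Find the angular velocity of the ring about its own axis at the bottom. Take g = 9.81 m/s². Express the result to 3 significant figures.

ω ≈ 24.2 rad/s

The moment of inertia is MR², giving k ≡ I/(MR²) = 1.
The rolling condition ω = v/R makes the rotational term ½I(v/R)² = ½kMv², so KE_total = ½(1+k)Mv² = Mv².
Energy conservation Mgh = ½(1+k)Mv² gives v = √(2gh/(1+k)) = √(2 × 9.81 × 2.15 / 2) = 4.593 m/s.
Then ω = v/R = 4.593 / 0.19 ≈ 24.2 rad/s.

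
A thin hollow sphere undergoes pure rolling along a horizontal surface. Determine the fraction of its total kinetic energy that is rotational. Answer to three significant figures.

fraction ≈ 0.400

For this body I = (2/3)MR², i.e. k = I/(MR²) = 2/3.
With ω = v/R, KE_trans = ½Mv² and KE_rot = ½Iω² = ½kMv², so KE_total = ½(1+k)Mv².
The rotational fraction is therefore k/(1+k) = (2/3)/1.667 ≈ 0.400.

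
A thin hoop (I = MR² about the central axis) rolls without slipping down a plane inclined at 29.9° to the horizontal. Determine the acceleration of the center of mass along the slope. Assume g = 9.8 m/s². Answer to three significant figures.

With I = MR², the ratio k = I/(MR²) is 1.
Along the incline Mg sinθ − f = Ma, and torque about the center fR = Iα = kMR²(a/R) gives f = kMa.
Eliminating f: Mg sinθ = (1+k)Ma, so a = g sinθ/(1+k) = 9.8 × sin29.9° / 2 ≈ 2.44 m/s².

a ≈ 2.44 m/s²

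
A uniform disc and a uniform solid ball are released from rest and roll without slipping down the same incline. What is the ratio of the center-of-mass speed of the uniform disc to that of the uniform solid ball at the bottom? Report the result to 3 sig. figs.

v_ratio ≈ 0.966

Each satisfies Mgh = ½(1+k)Mv² with k = I/(MR²), so v ∝ 1/√(1+k).
For the uniform disc k = 0.5; for the uniform solid ball k = 0.4.
v₁/v₂ = √((1+k₂)/(1+k₁)) = √(1.4/1.5) ≈ 0.966.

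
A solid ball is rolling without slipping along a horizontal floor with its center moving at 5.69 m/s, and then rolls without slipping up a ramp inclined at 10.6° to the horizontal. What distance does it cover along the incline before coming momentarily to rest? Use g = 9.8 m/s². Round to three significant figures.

Here I = (2/5)MR², so the shape factor k = I/(MR²) = 0.4.
Pure rolling means v = ωR; then KE = ½Mv² + ½I(v/R)² = ½(1+k)Mv² = (7/10)Mv².
Setting this equal to Mgh gives the vertical rise h = (1+k)v₀²/(2g) = 1.4×5.69²/(2×9.8) = 2.313 m.
The distance along the slope is d = h/sinθ = 2.313/sin10.6° ≈ 12.6 m.

d ≈ 12.6 m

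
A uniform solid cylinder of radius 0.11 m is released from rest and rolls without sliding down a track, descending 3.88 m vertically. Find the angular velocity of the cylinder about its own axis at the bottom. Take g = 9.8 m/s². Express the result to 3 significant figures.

The moment of inertia is (1/2)MR², giving k ≡ I/(MR²) = 0.5.
Since it rolls without slipping, ω = v/R and KE = ½Mv² + ½Iω² = ½(1+k)Mv² = (3/4)Mv².
Energy conservation Mgh = ½(1+k)Mv² gives v = √(2gh/(1+k)) = √(2 × 9.8 × 3.88 / 1.5) = 7.12 m/s.
Then ω = v/R = 7.12 / 0.11 ≈ 64.7 rad/s.

ω ≈ 64.7 rad/s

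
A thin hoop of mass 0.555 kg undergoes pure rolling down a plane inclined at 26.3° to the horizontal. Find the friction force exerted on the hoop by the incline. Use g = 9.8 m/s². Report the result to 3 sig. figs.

f ≈ 1.20 N

Here I = MR², so the shape factor k = I/(MR²) = 1.
Newton's second law down the slope: Mg sinθ − f = Ma. The torque equation fR = Iα (with α = a/R) gives f = kMa.
Combining, a = g sinθ/(1+k) and f = kMa = kMg sinθ/(1+k).
f = 1 × 0.555 × 9.8 × sin26.3° / 2 ≈ 1.20 N.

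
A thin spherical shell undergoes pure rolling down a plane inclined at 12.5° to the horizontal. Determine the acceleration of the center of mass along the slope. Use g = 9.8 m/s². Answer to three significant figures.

a ≈ 1.27 m/s²

The moment of inertia is (2/3)MR², giving k ≡ I/(MR²) = 2/3.
Along the incline Mg sinθ − f = Ma, and torque about the center fR = Iα = kMR²(a/R) gives f = kMa.
Eliminating f: Mg sinθ = (1+k)Ma, so a = g sinθ/(1+k) = 9.8 × sin12.5° / 1.667 ≈ 1.27 m/s².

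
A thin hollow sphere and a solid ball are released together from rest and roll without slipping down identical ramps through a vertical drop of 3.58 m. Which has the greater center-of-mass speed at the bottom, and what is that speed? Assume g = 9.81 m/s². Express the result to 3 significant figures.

the solid ball, at v ≈ 7.08 m/s

For rolling without slipping, Mgh = ½(1+k)Mv² where k = I/(MR²), so v = √(2gh/(1+k)).
Thin hollow sphere: k = 2/3, giving v = √(2×9.81×3.58/1.667) = 6.492 m/s.
Solid ball: k = 0.4, giving v = √(2×9.81×3.58/1.4) = 7.083 m/s.
The smaller k wins: the solid ball, at ≈ 7.08 m/s.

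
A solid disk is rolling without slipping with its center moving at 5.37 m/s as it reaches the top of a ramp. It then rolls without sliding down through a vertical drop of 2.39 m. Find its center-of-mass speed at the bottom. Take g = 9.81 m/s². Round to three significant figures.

v ≈ 7.75 m/s

The moment of inertia is (1/2)MR², giving k ≡ I/(MR²) = 0.5.
The rolling condition ω = v/R makes the rotational term ½I(v/R)² = ½kMv², so KE_total = ½(1+k)Mv² = (3/4)Mv².
Conserving energy between top and bottom: (3/4)Mv² = (3/4)Mv₀² + Mgh, hence v² = v₀² + 2gh/(1+k).
v = √(5.37² + 2×9.81×2.39/1.5) = √60.1 ≈ 7.75 m/s.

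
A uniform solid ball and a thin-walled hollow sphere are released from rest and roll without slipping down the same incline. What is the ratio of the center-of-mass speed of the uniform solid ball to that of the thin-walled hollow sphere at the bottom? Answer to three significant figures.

v_ratio ≈ 1.09

Each satisfies Mgh = ½(1+k)Mv² with k = I/(MR²), so v ∝ 1/√(1+k).
For the uniform solid ball k = 0.4; for the thin-walled hollow sphere k = 2/3.
v₁/v₂ = √((1+k₂)/(1+k₁)) = √(1.667/1.4) ≈ 1.09.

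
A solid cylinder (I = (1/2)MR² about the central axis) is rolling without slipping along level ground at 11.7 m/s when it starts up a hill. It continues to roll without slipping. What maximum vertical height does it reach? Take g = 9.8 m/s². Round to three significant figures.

h ≈ 10.5 m

The moment of inertia is (1/2)MR², giving k ≡ I/(MR²) = 0.5.
Rolling without slipping gives ω = v/R, so the total kinetic energy is ½Mv² + ½Iω² = ½(1+k)Mv² = (3/4)Mv².
All of this converts to potential energy at the highest point: (3/4)Mv₀² = Mgh.
Thus h = (1+k)v₀²/(2g) = 1.5 × 11.7² / (2 × 9.8) ≈ 10.5 m.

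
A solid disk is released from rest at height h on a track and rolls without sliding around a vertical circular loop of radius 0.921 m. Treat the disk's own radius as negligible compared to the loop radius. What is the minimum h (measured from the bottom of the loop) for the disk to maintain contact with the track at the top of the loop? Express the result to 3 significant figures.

h_min ≈ 2.53 m

For this body I = (1/2)MR², i.e. k = I/(MR²) = 0.5.
At the top, contact is just lost when gravity alone supplies the centripetal force: Mg = Mv_top²/r, i.e. v_top² = gr.
With ω = v/R, the kinetic energy at speed v is ½(1+k)Mv² = (3/4)Mv².
Energy conservation from release (height h) to the top (height 2r): Mgh = Mg(2r) + (3/4)M·gr.
Thus h_min = 2r + (1+k)r/2 = r(2 + 1.5/2) = 0.921 × 2.75 ≈ 2.53 m.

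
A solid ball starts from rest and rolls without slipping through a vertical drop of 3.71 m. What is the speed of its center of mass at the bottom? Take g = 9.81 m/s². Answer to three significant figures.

Here I = (2/5)MR², so the shape factor k = I/(MR²) = 0.4.
Since it rolls without slipping, ω = v/R and KE = ½Mv² + ½Iω² = ½(1+k)Mv² = (7/10)Mv².
Energy conservation: Mgh = (7/10)Mv², so v = √(2gh/(1+k)) = √(2 × 9.81 × 3.71 / 1.4) ≈ 7.21 m/s.

v ≈ 7.21 m/s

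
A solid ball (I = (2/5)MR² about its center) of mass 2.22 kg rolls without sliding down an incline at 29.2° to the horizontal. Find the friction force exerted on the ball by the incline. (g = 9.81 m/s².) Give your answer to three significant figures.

f ≈ 3.04 N

The moment of inertia is (2/5)MR², giving k ≡ I/(MR²) = 0.4.
Newton's second law down the slope: Mg sinθ − f = Ma. The torque equation fR = Iα (with α = a/R) gives f = kMa.
Combining, a = g sinθ/(1+k) and f = kMa = kMg sinθ/(1+k).
f = 0.4 × 2.22 × 9.81 × sin29.2° / 1.4 ≈ 3.04 N.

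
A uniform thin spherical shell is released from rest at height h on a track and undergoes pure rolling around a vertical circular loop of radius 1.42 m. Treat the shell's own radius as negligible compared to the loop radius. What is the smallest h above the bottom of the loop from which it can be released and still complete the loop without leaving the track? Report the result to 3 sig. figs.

For this body I = (2/3)MR², i.e. k = I/(MR²) = 2/3.
At the top, contact is just lost when gravity alone supplies the centripetal force: Mg = Mv_top²/r, i.e. v_top² = gr.
With ω = v/R, the kinetic energy at speed v is ½(1+k)Mv² = (5/6)Mv².
Energy conservation from release (height h) to the top (height 2r): Mgh = Mg(2r) + (5/6)M·gr.
Thus h_min = 2r + (1+k)r/2 = r(2 + 1.667/2) = 1.42 × 2.833 ≈ 4.02 m.

h_min ≈ 4.02 m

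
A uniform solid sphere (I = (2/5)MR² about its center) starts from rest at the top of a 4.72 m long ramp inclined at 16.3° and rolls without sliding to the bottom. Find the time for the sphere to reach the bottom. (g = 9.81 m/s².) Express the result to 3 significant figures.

t ≈ 2.19 s

With I = (2/5)MR², the ratio k = I/(MR²) is 0.4.
Translational: Mg sinθ − f = Ma. Rotational about the CM: fR = Iα = kMRa, so f = kMa.
Hence a = g sinθ/(1+k) = 9.81×sin16.3°/1.4 = 1.967 m/s².
With constant a from rest, t = √(2L/a) = √(2·4.72/1.967) ≈ 2.19 s.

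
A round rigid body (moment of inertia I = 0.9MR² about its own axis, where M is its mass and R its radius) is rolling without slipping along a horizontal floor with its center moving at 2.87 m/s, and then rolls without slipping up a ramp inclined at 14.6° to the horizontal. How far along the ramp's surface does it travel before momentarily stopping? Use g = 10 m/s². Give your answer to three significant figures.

Here I = 0.9MR², so the shape factor k = I/(MR²) = 0.9.
Pure rolling means v = ωR; then KE = ½Mv² + ½I(v/R)² = ½(1+k)Mv² = (19/20)Mv².
Setting this equal to Mgh gives the vertical rise h = (1+k)v₀²/(2g) = 1.9×2.87²/(2×10) = 0.7825 m.
The distance along the slope is d = h/sinθ = 0.7825/sin14.6° ≈ 3.10 m.

d ≈ 3.10 m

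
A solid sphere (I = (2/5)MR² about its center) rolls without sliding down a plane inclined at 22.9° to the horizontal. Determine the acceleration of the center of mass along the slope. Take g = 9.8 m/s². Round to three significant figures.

a ≈ 2.72 m/s²

The moment of inertia is (2/5)MR², giving k ≡ I/(MR²) = 0.4.
Along the incline Mg sinθ − f = Ma, and torque about the center fR = Iα = kMR²(a/R) gives f = kMa.
Eliminating f: Mg sinθ = (1+k)Ma, so a = g sinθ/(1+k) = 9.8 × sin22.9° / 1.4 ≈ 2.72 m/s².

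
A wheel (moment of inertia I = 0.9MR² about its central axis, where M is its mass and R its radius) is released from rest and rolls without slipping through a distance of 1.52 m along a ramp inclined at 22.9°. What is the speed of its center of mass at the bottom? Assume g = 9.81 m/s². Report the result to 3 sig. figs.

v ≈ 2.47 m/s

Here I = 0.9MR², so the shape factor k = I/(MR²) = 0.9.
Pure rolling means v = ωR; then KE = ½Mv² + ½I(v/R)² = ½(1+k)Mv² = (19/20)Mv².
The vertical drop is h = L sinθ = 1.52 × sin22.9° = 0.5915 m.
Energy conservation: Mgh = (19/20)Mv², so v = √(2gh/(1+k)) = √(2 × 9.81 × 0.5915 / 1.9) ≈ 2.47 m/s.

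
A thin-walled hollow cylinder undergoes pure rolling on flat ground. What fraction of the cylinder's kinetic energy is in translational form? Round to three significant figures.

For this body I = MR², i.e. k = I/(MR²) = 1.
With ω = v/R, KE_trans = ½Mv² and KE_rot = ½Iω² = ½kMv², so KE_total = ½(1+k)Mv².
The translational fraction is therefore 1/(1+k) = 1/2 ≈ 0.500.

fraction ≈ 0.500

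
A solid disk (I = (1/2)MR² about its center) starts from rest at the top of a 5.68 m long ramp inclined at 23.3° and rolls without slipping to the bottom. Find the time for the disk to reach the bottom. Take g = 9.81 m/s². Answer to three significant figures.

For this body I = (1/2)MR², i.e. k = I/(MR²) = 0.5.
Along the incline Mg sinθ − f = Ma, and torque about the center fR = Iα = kMR²(a/R) gives f = kMa.
Hence a = g sinθ/(1+k) = 9.81×sin23.3°/1.5 = 2.587 m/s².
With constant a from rest, t = √(2L/a) = √(2·5.68/2.587) ≈ 2.10 s.

t ≈ 2.10 s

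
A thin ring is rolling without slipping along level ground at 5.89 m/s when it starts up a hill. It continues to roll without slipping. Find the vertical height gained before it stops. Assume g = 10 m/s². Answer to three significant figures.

h ≈ 3.47 m

For this body I = MR², i.e. k = I/(MR²) = 1.
Pure rolling means v = ωR; then KE = ½Mv² + ½I(v/R)² = ½(1+k)Mv² = Mv².
All of this converts to potential energy at the highest point: Mv₀² = Mgh.
Thus h = (1+k)v₀²/(2g) = 2 × 5.89² / (2 × 10) ≈ 3.47 m.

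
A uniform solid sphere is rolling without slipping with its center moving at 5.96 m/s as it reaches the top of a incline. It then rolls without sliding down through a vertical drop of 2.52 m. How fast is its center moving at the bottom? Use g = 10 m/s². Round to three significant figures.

v ≈ 8.46 m/s

For this body I = (2/5)MR², i.e. k = I/(MR²) = 0.4.
Pure rolling means v = ωR; then KE = ½Mv² + ½I(v/R)² = ½(1+k)Mv² = (7/10)Mv².
Conserving energy between top and bottom: (7/10)Mv² = (7/10)Mv₀² + Mgh, hence v² = v₀² + 2gh/(1+k).
v = √(5.96² + 2×10×2.52/1.4) = √71.52 ≈ 8.46 m/s.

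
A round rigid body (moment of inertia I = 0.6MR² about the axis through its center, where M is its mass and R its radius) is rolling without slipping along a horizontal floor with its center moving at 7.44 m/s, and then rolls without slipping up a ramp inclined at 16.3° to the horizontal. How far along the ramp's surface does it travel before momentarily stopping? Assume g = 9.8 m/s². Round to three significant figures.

Here I = 0.6MR², so the shape factor k = I/(MR²) = 0.6.
The rolling condition ω = v/R makes the rotational term ½I(v/R)² = ½kMv², so KE_total = ½(1+k)Mv² = (4/5)Mv².
Setting this equal to Mgh gives the vertical rise h = (1+k)v₀²/(2g) = 1.6×7.44²/(2×9.8) = 4.519 m.
Along the incline, d = h/sinθ = 4.519/sin16.3° ≈ 16.1 m.

d ≈ 16.1 m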